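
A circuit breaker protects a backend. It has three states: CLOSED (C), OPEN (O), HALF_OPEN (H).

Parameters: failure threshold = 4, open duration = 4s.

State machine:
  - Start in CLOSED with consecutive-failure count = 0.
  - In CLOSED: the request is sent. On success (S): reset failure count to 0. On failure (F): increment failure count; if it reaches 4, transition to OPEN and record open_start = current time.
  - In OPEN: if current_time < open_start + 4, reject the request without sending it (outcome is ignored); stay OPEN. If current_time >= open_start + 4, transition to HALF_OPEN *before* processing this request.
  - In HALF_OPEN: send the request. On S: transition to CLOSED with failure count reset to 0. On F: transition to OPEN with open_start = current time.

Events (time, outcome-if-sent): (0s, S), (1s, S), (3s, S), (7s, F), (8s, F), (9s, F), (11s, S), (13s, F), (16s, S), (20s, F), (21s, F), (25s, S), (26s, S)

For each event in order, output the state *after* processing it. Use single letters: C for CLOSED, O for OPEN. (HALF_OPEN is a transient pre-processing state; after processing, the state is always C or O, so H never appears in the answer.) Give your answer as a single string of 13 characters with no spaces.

State after each event:
  event#1 t=0s outcome=S: state=CLOSED
  event#2 t=1s outcome=S: state=CLOSED
  event#3 t=3s outcome=S: state=CLOSED
  event#4 t=7s outcome=F: state=CLOSED
  event#5 t=8s outcome=F: state=CLOSED
  event#6 t=9s outcome=F: state=CLOSED
  event#7 t=11s outcome=S: state=CLOSED
  event#8 t=13s outcome=F: state=CLOSED
  event#9 t=16s outcome=S: state=CLOSED
  event#10 t=20s outcome=F: state=CLOSED
  event#11 t=21s outcome=F: state=CLOSED
  event#12 t=25s outcome=S: state=CLOSED
  event#13 t=26s outcome=S: state=CLOSED

Answer: CCCCCCCCCCCCC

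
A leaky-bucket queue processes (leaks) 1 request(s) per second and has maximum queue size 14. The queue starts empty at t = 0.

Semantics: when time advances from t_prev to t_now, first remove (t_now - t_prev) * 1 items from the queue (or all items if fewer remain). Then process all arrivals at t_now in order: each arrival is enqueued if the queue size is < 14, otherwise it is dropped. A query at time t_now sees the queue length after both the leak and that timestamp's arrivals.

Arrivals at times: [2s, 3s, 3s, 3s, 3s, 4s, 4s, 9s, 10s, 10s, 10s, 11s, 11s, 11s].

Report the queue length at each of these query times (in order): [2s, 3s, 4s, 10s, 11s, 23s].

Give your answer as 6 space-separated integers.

Answer: 1 4 5 3 5 0

Derivation:
Queue lengths at query times:
  query t=2s: backlog = 1
  query t=3s: backlog = 4
  query t=4s: backlog = 5
  query t=10s: backlog = 3
  query t=11s: backlog = 5
  query t=23s: backlog = 0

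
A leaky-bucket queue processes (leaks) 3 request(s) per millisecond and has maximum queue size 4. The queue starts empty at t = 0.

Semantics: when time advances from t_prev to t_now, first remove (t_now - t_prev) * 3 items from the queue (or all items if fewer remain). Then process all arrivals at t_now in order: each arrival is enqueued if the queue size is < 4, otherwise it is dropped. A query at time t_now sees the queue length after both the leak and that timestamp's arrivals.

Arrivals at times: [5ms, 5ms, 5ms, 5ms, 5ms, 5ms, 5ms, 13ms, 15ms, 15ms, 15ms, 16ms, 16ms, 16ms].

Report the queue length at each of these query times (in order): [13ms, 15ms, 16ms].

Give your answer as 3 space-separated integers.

Queue lengths at query times:
  query t=13ms: backlog = 1
  query t=15ms: backlog = 3
  query t=16ms: backlog = 3

Answer: 1 3 3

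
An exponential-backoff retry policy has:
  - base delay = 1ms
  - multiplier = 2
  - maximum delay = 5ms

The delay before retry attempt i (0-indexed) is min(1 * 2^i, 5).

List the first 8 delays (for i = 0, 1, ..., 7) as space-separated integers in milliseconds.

Computing each delay:
  i=0: min(1*2^0, 5) = 1
  i=1: min(1*2^1, 5) = 2
  i=2: min(1*2^2, 5) = 4
  i=3: min(1*2^3, 5) = 5
  i=4: min(1*2^4, 5) = 5
  i=5: min(1*2^5, 5) = 5
  i=6: min(1*2^6, 5) = 5
  i=7: min(1*2^7, 5) = 5

Answer: 1 2 4 5 5 5 5 5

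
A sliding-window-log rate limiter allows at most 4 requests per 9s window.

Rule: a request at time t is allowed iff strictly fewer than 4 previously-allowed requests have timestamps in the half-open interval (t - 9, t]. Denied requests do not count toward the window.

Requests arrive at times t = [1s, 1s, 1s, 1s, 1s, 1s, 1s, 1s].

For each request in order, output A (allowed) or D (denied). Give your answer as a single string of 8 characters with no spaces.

Tracking allowed requests in the window:
  req#1 t=1s: ALLOW
  req#2 t=1s: ALLOW
  req#3 t=1s: ALLOW
  req#4 t=1s: ALLOW
  req#5 t=1s: DENY
  req#6 t=1s: DENY
  req#7 t=1s: DENY
  req#8 t=1s: DENY

Answer: AAAADDDD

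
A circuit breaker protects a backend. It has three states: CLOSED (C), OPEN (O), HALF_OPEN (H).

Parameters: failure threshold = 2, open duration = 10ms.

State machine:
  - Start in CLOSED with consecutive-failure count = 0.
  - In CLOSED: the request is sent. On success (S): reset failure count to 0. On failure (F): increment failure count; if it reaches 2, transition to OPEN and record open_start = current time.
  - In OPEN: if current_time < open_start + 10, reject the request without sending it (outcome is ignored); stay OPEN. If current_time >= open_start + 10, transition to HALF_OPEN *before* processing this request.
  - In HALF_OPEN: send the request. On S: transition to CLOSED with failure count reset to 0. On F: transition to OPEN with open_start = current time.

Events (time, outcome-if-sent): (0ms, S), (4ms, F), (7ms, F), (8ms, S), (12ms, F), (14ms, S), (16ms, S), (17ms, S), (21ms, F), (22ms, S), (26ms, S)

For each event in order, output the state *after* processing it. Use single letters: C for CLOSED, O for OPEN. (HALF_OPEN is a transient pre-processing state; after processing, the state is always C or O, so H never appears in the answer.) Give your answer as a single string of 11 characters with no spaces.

Answer: CCOOOOOCCCC

Derivation:
State after each event:
  event#1 t=0ms outcome=S: state=CLOSED
  event#2 t=4ms outcome=F: state=CLOSED
  event#3 t=7ms outcome=F: state=OPEN
  event#4 t=8ms outcome=S: state=OPEN
  event#5 t=12ms outcome=F: state=OPEN
  event#6 t=14ms outcome=S: state=OPEN
  event#7 t=16ms outcome=S: state=OPEN
  event#8 t=17ms outcome=S: state=CLOSED
  event#9 t=21ms outcome=F: state=CLOSED
  event#10 t=22ms outcome=S: state=CLOSED
  event#11 t=26ms outcome=S: state=CLOSED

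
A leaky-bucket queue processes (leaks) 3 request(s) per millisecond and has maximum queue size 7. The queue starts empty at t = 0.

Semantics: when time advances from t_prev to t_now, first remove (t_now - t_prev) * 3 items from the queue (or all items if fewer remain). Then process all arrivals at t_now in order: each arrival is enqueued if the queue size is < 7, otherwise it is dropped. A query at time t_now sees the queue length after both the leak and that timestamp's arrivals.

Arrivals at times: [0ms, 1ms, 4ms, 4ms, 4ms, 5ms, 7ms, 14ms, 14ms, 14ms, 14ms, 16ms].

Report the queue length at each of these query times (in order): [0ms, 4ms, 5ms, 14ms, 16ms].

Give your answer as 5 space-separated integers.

Queue lengths at query times:
  query t=0ms: backlog = 1
  query t=4ms: backlog = 3
  query t=5ms: backlog = 1
  query t=14ms: backlog = 4
  query t=16ms: backlog = 1

Answer: 1 3 1 4 1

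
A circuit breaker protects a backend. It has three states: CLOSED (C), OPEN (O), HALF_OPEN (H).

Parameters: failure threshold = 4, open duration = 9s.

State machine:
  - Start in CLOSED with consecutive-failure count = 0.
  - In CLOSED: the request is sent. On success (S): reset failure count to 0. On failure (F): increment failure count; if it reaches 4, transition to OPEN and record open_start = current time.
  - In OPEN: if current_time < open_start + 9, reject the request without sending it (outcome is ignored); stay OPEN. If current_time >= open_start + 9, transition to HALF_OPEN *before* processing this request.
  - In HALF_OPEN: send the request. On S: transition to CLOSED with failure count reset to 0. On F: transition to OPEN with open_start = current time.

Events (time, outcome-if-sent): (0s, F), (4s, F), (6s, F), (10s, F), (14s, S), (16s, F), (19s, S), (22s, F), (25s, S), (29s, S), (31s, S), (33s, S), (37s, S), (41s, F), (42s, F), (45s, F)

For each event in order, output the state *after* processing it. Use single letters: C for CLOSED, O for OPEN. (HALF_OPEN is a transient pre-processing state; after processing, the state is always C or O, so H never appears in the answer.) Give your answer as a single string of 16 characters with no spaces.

State after each event:
  event#1 t=0s outcome=F: state=CLOSED
  event#2 t=4s outcome=F: state=CLOSED
  event#3 t=6s outcome=F: state=CLOSED
  event#4 t=10s outcome=F: state=OPEN
  event#5 t=14s outcome=S: state=OPEN
  event#6 t=16s outcome=F: state=OPEN
  event#7 t=19s outcome=S: state=CLOSED
  event#8 t=22s outcome=F: state=CLOSED
  event#9 t=25s outcome=S: state=CLOSED
  event#10 t=29s outcome=S: state=CLOSED
  event#11 t=31s outcome=S: state=CLOSED
  event#12 t=33s outcome=S: state=CLOSED
  event#13 t=37s outcome=S: state=CLOSED
  event#14 t=41s outcome=F: state=CLOSED
  event#15 t=42s outcome=F: state=CLOSED
  event#16 t=45s outcome=F: state=CLOSED

Answer: CCCOOOCCCCCCCCCC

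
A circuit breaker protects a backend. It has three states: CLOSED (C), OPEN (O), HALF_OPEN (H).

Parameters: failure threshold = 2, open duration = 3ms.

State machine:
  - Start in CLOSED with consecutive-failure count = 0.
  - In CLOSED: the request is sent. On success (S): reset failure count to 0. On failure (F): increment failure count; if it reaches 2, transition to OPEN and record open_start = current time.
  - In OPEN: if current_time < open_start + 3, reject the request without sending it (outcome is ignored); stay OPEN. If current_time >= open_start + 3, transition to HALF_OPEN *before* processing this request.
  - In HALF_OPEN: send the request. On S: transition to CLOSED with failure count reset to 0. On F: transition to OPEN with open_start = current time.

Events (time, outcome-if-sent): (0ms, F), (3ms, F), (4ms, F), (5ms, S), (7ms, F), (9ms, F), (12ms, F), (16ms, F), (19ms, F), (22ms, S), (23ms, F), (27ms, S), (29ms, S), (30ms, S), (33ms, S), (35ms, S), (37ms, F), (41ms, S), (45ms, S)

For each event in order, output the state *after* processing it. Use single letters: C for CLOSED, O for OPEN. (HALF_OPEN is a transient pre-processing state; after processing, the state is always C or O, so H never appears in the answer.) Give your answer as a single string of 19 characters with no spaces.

State after each event:
  event#1 t=0ms outcome=F: state=CLOSED
  event#2 t=3ms outcome=F: state=OPEN
  event#3 t=4ms outcome=F: state=OPEN
  event#4 t=5ms outcome=S: state=OPEN
  event#5 t=7ms outcome=F: state=OPEN
  event#6 t=9ms outcome=F: state=OPEN
  event#7 t=12ms outcome=F: state=OPEN
  event#8 t=16ms outcome=F: state=OPEN
  event#9 t=19ms outcome=F: state=OPEN
  event#10 t=22ms outcome=S: state=CLOSED
  event#11 t=23ms outcome=F: state=CLOSED
  event#12 t=27ms outcome=S: state=CLOSED
  event#13 t=29ms outcome=S: state=CLOSED
  event#14 t=30ms outcome=S: state=CLOSED
  event#15 t=33ms outcome=S: state=CLOSED
  event#16 t=35ms outcome=S: state=CLOSED
  event#17 t=37ms outcome=F: state=CLOSED
  event#18 t=41ms outcome=S: state=CLOSED
  event#19 t=45ms outcome=S: state=CLOSED

Answer: COOOOOOOOCCCCCCCCCC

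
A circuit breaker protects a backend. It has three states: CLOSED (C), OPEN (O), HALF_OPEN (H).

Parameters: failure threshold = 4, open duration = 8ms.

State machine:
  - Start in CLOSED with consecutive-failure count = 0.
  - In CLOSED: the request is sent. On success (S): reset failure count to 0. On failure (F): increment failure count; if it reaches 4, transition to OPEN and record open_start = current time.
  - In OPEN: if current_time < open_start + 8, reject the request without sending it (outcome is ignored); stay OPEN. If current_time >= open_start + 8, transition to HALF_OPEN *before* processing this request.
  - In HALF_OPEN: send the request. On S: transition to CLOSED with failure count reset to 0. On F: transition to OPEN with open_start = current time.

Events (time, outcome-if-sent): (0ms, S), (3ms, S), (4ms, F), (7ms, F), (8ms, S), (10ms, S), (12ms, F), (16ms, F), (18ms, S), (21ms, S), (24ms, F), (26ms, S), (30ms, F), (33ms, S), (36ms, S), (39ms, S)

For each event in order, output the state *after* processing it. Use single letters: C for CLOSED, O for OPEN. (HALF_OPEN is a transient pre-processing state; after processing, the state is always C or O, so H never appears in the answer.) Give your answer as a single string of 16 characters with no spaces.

State after each event:
  event#1 t=0ms outcome=S: state=CLOSED
  event#2 t=3ms outcome=S: state=CLOSED
  event#3 t=4ms outcome=F: state=CLOSED
  event#4 t=7ms outcome=F: state=CLOSED
  event#5 t=8ms outcome=S: state=CLOSED
  event#6 t=10ms outcome=S: state=CLOSED
  event#7 t=12ms outcome=F: state=CLOSED
  event#8 t=16ms outcome=F: state=CLOSED
  event#9 t=18ms outcome=S: state=CLOSED
  event#10 t=21ms outcome=S: state=CLOSED
  event#11 t=24ms outcome=F: state=CLOSED
  event#12 t=26ms outcome=S: state=CLOSED
  event#13 t=30ms outcome=F: state=CLOSED
  event#14 t=33ms outcome=S: state=CLOSED
  event#15 t=36ms outcome=S: state=CLOSED
  event#16 t=39ms outcome=S: state=CLOSED

Answer: CCCCCCCCCCCCCCCC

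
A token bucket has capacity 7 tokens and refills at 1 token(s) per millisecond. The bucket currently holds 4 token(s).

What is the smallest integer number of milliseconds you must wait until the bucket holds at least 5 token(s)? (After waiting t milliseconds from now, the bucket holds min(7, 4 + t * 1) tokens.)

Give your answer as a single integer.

Need 4 + t * 1 >= 5, so t >= 1/1.
Smallest integer t = ceil(1/1) = 1.

Answer: 1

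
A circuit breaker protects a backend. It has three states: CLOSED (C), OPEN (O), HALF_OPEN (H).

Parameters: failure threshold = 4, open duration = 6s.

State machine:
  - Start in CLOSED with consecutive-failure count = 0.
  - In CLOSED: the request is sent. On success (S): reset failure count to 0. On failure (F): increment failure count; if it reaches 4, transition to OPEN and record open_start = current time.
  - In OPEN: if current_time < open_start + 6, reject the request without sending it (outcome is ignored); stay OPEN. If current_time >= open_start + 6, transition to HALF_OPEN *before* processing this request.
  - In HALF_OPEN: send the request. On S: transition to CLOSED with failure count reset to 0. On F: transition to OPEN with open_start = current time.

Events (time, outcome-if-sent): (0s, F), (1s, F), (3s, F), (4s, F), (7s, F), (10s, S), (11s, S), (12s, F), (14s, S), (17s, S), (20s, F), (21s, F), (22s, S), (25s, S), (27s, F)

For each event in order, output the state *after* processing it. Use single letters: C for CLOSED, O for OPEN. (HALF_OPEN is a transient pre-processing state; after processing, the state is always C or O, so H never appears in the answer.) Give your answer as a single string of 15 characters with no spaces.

State after each event:
  event#1 t=0s outcome=F: state=CLOSED
  event#2 t=1s outcome=F: state=CLOSED
  event#3 t=3s outcome=F: state=CLOSED
  event#4 t=4s outcome=F: state=OPEN
  event#5 t=7s outcome=F: state=OPEN
  event#6 t=10s outcome=S: state=CLOSED
  event#7 t=11s outcome=S: state=CLOSED
  event#8 t=12s outcome=F: state=CLOSED
  event#9 t=14s outcome=S: state=CLOSED
  event#10 t=17s outcome=S: state=CLOSED
  event#11 t=20s outcome=F: state=CLOSED
  event#12 t=21s outcome=F: state=CLOSED
  event#13 t=22s outcome=S: state=CLOSED
  event#14 t=25s outcome=S: state=CLOSED
  event#15 t=27s outcome=F: state=CLOSED

Answer: CCCOOCCCCCCCCCC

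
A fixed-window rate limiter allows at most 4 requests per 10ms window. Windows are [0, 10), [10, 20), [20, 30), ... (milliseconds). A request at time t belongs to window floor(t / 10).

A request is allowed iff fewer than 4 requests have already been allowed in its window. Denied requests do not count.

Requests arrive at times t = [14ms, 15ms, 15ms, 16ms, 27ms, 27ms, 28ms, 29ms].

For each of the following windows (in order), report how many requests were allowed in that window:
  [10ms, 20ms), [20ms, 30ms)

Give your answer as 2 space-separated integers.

Answer: 4 4

Derivation:
Processing requests:
  req#1 t=14ms (window 1): ALLOW
  req#2 t=15ms (window 1): ALLOW
  req#3 t=15ms (window 1): ALLOW
  req#4 t=16ms (window 1): ALLOW
  req#5 t=27ms (window 2): ALLOW
  req#6 t=27ms (window 2): ALLOW
  req#7 t=28ms (window 2): ALLOW
  req#8 t=29ms (window 2): ALLOW

Allowed counts by window: 4 4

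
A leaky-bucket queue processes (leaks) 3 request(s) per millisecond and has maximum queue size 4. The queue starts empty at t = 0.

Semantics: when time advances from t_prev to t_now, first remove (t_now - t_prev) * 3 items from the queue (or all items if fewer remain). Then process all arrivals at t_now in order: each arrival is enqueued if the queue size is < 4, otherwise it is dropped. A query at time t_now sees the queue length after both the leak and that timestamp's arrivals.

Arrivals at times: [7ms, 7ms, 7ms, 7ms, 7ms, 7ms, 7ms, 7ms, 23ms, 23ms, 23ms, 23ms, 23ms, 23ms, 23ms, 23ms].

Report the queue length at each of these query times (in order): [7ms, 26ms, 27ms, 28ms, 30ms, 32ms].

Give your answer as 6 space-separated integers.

Answer: 4 0 0 0 0 0

Derivation:
Queue lengths at query times:
  query t=7ms: backlog = 4
  query t=26ms: backlog = 0
  query t=27ms: backlog = 0
  query t=28ms: backlog = 0
  query t=30ms: backlog = 0
  query t=32ms: backlog = 0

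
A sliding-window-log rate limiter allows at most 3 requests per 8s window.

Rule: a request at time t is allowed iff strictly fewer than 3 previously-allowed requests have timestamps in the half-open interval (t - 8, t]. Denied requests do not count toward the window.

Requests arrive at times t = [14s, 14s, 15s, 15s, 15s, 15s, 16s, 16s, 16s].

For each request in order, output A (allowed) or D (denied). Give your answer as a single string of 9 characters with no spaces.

Answer: AAADDDDDD

Derivation:
Tracking allowed requests in the window:
  req#1 t=14s: ALLOW
  req#2 t=14s: ALLOW
  req#3 t=15s: ALLOW
  req#4 t=15s: DENY
  req#5 t=15s: DENY
  req#6 t=15s: DENY
  req#7 t=16s: DENY
  req#8 t=16s: DENY
  req#9 t=16s: DENY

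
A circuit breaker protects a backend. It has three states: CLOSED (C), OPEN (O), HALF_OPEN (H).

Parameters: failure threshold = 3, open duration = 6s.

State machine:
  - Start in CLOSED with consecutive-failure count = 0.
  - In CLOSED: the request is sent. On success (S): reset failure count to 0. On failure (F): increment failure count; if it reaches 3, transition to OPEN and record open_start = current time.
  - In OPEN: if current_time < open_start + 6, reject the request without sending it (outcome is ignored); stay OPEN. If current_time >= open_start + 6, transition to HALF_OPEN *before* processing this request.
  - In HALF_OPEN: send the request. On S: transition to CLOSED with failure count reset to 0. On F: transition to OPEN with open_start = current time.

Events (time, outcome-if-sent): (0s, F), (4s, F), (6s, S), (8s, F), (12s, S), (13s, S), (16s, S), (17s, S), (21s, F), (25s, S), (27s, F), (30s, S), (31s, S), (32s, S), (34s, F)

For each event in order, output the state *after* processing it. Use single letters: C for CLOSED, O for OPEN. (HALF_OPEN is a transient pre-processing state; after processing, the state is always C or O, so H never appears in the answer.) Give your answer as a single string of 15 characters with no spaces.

Answer: CCCCCCCCCCCCCCC

Derivation:
State after each event:
  event#1 t=0s outcome=F: state=CLOSED
  event#2 t=4s outcome=F: state=CLOSED
  event#3 t=6s outcome=S: state=CLOSED
  event#4 t=8s outcome=F: state=CLOSED
  event#5 t=12s outcome=S: state=CLOSED
  event#6 t=13s outcome=S: state=CLOSED
  event#7 t=16s outcome=S: state=CLOSED
  event#8 t=17s outcome=S: state=CLOSED
  event#9 t=21s outcome=F: state=CLOSED
  event#10 t=25s outcome=S: state=CLOSED
  event#11 t=27s outcome=F: state=CLOSED
  event#12 t=30s outcome=S: state=CLOSED
  event#13 t=31s outcome=S: state=CLOSED
  event#14 t=32s outcome=S: state=CLOSED
  event#15 t=34s outcome=F: state=CLOSED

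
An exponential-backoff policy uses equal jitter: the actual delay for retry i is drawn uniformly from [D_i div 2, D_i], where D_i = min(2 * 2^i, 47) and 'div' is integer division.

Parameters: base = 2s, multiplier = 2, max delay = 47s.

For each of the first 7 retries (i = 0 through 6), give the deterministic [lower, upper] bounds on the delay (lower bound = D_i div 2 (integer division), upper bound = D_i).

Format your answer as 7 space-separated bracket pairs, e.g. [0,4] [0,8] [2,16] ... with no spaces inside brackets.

Computing bounds per retry:
  i=0: D_i=min(2*2^0,47)=2, bounds=[1,2]
  i=1: D_i=min(2*2^1,47)=4, bounds=[2,4]
  i=2: D_i=min(2*2^2,47)=8, bounds=[4,8]
  i=3: D_i=min(2*2^3,47)=16, bounds=[8,16]
  i=4: D_i=min(2*2^4,47)=32, bounds=[16,32]
  i=5: D_i=min(2*2^5,47)=47, bounds=[23,47]
  i=6: D_i=min(2*2^6,47)=47, bounds=[23,47]

Answer: [1,2] [2,4] [4,8] [8,16] [16,32] [23,47] [23,47]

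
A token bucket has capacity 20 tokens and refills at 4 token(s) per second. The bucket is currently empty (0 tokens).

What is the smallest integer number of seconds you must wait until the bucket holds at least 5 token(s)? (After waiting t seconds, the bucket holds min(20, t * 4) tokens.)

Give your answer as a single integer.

Need t * 4 >= 5, so t >= 5/4.
Smallest integer t = ceil(5/4) = 2.

Answer: 2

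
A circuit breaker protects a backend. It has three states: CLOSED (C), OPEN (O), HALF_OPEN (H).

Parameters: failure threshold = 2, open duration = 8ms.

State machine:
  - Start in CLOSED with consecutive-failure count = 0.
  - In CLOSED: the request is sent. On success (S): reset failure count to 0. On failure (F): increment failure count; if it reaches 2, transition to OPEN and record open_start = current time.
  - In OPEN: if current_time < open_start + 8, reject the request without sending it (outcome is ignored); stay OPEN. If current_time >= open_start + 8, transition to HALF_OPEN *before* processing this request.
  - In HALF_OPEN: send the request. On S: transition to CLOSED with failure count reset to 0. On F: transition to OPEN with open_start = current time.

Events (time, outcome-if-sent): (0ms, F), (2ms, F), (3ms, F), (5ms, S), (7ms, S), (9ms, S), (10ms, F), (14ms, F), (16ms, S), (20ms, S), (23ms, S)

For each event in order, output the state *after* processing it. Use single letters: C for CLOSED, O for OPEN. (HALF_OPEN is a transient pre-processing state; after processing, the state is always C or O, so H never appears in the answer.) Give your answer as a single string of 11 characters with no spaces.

State after each event:
  event#1 t=0ms outcome=F: state=CLOSED
  event#2 t=2ms outcome=F: state=OPEN
  event#3 t=3ms outcome=F: state=OPEN
  event#4 t=5ms outcome=S: state=OPEN
  event#5 t=7ms outcome=S: state=OPEN
  event#6 t=9ms outcome=S: state=OPEN
  event#7 t=10ms outcome=F: state=OPEN
  event#8 t=14ms outcome=F: state=OPEN
  event#9 t=16ms outcome=S: state=OPEN
  event#10 t=20ms outcome=S: state=CLOSED
  event#11 t=23ms outcome=S: state=CLOSED

Answer: COOOOOOOOCC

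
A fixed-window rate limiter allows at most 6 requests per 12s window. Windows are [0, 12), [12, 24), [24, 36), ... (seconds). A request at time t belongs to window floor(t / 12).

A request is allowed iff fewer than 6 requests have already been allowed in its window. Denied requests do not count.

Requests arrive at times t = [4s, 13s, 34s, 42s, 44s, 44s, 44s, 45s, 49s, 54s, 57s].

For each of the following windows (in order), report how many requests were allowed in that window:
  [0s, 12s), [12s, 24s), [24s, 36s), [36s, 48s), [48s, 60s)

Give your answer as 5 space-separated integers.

Answer: 1 1 1 5 3

Derivation:
Processing requests:
  req#1 t=4s (window 0): ALLOW
  req#2 t=13s (window 1): ALLOW
  req#3 t=34s (window 2): ALLOW
  req#4 t=42s (window 3): ALLOW
  req#5 t=44s (window 3): ALLOW
  req#6 t=44s (window 3): ALLOW
  req#7 t=44s (window 3): ALLOW
  req#8 t=45s (window 3): ALLOW
  req#9 t=49s (window 4): ALLOW
  req#10 t=54s (window 4): ALLOW
  req#11 t=57s (window 4): ALLOW

Allowed counts by window: 1 1 1 5 3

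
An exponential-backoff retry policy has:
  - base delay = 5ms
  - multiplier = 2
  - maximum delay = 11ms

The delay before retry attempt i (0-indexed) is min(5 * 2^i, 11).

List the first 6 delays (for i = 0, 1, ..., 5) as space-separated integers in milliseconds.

Computing each delay:
  i=0: min(5*2^0, 11) = 5
  i=1: min(5*2^1, 11) = 10
  i=2: min(5*2^2, 11) = 11
  i=3: min(5*2^3, 11) = 11
  i=4: min(5*2^4, 11) = 11
  i=5: min(5*2^5, 11) = 11

Answer: 5 10 11 11 11 11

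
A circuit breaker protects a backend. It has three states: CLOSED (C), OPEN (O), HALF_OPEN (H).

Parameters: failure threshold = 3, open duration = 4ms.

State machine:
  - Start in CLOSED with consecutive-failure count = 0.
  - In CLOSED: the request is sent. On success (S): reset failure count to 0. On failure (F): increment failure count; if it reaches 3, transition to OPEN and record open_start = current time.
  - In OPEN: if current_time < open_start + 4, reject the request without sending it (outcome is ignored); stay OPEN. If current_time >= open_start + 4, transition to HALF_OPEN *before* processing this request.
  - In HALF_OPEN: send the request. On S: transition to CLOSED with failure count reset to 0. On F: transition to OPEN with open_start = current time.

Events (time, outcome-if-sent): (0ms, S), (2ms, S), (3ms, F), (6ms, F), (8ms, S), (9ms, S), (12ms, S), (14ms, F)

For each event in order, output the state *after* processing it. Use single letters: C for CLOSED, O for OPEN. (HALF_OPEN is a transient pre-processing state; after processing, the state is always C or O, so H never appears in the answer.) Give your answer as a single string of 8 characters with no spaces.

State after each event:
  event#1 t=0ms outcome=S: state=CLOSED
  event#2 t=2ms outcome=S: state=CLOSED
  event#3 t=3ms outcome=F: state=CLOSED
  event#4 t=6ms outcome=F: state=CLOSED
  event#5 t=8ms outcome=S: state=CLOSED
  event#6 t=9ms outcome=S: state=CLOSED
  event#7 t=12ms outcome=S: state=CLOSED
  event#8 t=14ms outcome=F: state=CLOSED

Answer: CCCCCCCC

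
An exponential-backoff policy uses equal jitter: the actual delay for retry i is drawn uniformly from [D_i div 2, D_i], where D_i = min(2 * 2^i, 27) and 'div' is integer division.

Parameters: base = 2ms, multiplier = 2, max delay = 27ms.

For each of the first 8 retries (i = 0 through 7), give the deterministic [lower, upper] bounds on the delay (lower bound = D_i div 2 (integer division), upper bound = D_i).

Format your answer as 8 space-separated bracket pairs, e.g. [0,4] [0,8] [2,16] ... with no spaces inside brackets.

Computing bounds per retry:
  i=0: D_i=min(2*2^0,27)=2, bounds=[1,2]
  i=1: D_i=min(2*2^1,27)=4, bounds=[2,4]
  i=2: D_i=min(2*2^2,27)=8, bounds=[4,8]
  i=3: D_i=min(2*2^3,27)=16, bounds=[8,16]
  i=4: D_i=min(2*2^4,27)=27, bounds=[13,27]
  i=5: D_i=min(2*2^5,27)=27, bounds=[13,27]
  i=6: D_i=min(2*2^6,27)=27, bounds=[13,27]
  i=7: D_i=min(2*2^7,27)=27, bounds=[13,27]

Answer: [1,2] [2,4] [4,8] [8,16] [13,27] [13,27] [13,27] [13,27]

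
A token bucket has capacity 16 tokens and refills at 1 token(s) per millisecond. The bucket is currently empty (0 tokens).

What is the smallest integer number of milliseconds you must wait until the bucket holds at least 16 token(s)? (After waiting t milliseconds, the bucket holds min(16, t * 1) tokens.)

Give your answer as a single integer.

Answer: 16

Derivation:
Need t * 1 >= 16, so t >= 16/1.
Smallest integer t = ceil(16/1) = 16.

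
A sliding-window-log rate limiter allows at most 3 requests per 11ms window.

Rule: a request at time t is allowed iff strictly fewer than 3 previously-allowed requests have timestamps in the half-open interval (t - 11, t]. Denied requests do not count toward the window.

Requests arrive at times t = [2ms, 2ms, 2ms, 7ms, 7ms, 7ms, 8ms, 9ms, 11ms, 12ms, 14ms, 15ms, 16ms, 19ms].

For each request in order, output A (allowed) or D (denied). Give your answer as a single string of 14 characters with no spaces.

Answer: AAADDDDDDDAAAD

Derivation:
Tracking allowed requests in the window:
  req#1 t=2ms: ALLOW
  req#2 t=2ms: ALLOW
  req#3 t=2ms: ALLOW
  req#4 t=7ms: DENY
  req#5 t=7ms: DENY
  req#6 t=7ms: DENY
  req#7 t=8ms: DENY
  req#8 t=9ms: DENY
  req#9 t=11ms: DENY
  req#10 t=12ms: DENY
  req#11 t=14ms: ALLOW
  req#12 t=15ms: ALLOW
  req#13 t=16ms: ALLOW
  req#14 t=19ms: DENY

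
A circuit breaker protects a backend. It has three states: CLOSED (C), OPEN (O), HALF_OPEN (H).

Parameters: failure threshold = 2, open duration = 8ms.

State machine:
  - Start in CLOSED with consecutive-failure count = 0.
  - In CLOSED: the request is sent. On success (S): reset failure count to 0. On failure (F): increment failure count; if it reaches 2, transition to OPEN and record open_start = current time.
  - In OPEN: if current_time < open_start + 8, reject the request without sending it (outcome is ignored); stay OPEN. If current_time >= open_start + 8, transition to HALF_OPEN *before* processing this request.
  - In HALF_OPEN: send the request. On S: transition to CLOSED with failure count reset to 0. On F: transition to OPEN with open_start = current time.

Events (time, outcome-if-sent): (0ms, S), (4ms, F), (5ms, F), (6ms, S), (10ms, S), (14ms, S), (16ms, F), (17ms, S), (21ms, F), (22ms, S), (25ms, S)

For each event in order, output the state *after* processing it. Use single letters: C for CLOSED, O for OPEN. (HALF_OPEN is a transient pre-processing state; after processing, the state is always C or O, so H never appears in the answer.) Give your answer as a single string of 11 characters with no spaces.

Answer: CCOOOCCCCCC

Derivation:
State after each event:
  event#1 t=0ms outcome=S: state=CLOSED
  event#2 t=4ms outcome=F: state=CLOSED
  event#3 t=5ms outcome=F: state=OPEN
  event#4 t=6ms outcome=S: state=OPEN
  event#5 t=10ms outcome=S: state=OPEN
  event#6 t=14ms outcome=S: state=CLOSED
  event#7 t=16ms outcome=F: state=CLOSED
  event#8 t=17ms outcome=S: state=CLOSED
  event#9 t=21ms outcome=F: state=CLOSED
  event#10 t=22ms outcome=S: state=CLOSED
  event#11 t=25ms outcome=S: state=CLOSED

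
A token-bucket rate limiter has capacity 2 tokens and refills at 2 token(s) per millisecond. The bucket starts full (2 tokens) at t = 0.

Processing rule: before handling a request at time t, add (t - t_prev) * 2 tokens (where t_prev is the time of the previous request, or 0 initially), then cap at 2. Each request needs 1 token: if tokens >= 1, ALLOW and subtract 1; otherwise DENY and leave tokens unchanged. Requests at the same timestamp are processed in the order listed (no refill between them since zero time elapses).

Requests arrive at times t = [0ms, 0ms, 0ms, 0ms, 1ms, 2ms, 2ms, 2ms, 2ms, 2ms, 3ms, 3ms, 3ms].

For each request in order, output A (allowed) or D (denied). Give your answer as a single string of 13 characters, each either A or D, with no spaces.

Answer: AADDAAADDDAAD

Derivation:
Simulating step by step:
  req#1 t=0ms: ALLOW
  req#2 t=0ms: ALLOW
  req#3 t=0ms: DENY
  req#4 t=0ms: DENY
  req#5 t=1ms: ALLOW
  req#6 t=2ms: ALLOW
  req#7 t=2ms: ALLOW
  req#8 t=2ms: DENY
  req#9 t=2ms: DENY
  req#10 t=2ms: DENY
  req#11 t=3ms: ALLOW
  req#12 t=3ms: ALLOW
  req#13 t=3ms: DENY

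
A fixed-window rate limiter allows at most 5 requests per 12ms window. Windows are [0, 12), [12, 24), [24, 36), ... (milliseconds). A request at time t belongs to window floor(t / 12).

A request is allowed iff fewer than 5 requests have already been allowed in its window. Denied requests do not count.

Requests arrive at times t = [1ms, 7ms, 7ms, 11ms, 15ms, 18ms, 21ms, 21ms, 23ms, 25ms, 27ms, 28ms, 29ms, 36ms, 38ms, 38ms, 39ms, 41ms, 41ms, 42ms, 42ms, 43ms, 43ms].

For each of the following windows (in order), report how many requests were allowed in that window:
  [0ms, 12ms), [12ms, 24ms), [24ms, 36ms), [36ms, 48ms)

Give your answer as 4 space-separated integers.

Answer: 4 5 4 5

Derivation:
Processing requests:
  req#1 t=1ms (window 0): ALLOW
  req#2 t=7ms (window 0): ALLOW
  req#3 t=7ms (window 0): ALLOW
  req#4 t=11ms (window 0): ALLOW
  req#5 t=15ms (window 1): ALLOW
  req#6 t=18ms (window 1): ALLOW
  req#7 t=21ms (window 1): ALLOW
  req#8 t=21ms (window 1): ALLOW
  req#9 t=23ms (window 1): ALLOW
  req#10 t=25ms (window 2): ALLOW
  req#11 t=27ms (window 2): ALLOW
  req#12 t=28ms (window 2): ALLOW
  req#13 t=29ms (window 2): ALLOW
  req#14 t=36ms (window 3): ALLOW
  req#15 t=38ms (window 3): ALLOW
  req#16 t=38ms (window 3): ALLOW
  req#17 t=39ms (window 3): ALLOW
  req#18 t=41ms (window 3): ALLOW
  req#19 t=41ms (window 3): DENY
  req#20 t=42ms (window 3): DENY
  req#21 t=42ms (window 3): DENY
  req#22 t=43ms (window 3): DENY
  req#23 t=43ms (window 3): DENY

Allowed counts by window: 4 5 4 5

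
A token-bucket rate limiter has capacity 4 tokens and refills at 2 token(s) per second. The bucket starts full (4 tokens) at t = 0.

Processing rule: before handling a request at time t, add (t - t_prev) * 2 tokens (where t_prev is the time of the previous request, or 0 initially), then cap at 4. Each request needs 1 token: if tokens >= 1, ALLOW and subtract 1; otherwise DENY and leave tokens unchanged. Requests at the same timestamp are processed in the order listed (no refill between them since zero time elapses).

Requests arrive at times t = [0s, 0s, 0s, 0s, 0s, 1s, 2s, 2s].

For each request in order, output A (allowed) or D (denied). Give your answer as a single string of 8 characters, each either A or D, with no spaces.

Answer: AAAADAAA

Derivation:
Simulating step by step:
  req#1 t=0s: ALLOW
  req#2 t=0s: ALLOW
  req#3 t=0s: ALLOW
  req#4 t=0s: ALLOW
  req#5 t=0s: DENY
  req#6 t=1s: ALLOW
  req#7 t=2s: ALLOW
  req#8 t=2s: ALLOW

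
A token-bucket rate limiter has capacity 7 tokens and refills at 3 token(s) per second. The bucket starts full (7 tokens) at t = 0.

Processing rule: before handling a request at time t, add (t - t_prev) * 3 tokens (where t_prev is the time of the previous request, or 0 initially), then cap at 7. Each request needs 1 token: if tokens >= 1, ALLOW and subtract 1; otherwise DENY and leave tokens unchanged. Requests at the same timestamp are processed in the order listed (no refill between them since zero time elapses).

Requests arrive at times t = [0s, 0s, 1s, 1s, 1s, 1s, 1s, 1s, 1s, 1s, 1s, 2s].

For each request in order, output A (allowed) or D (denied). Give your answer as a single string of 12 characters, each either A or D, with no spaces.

Simulating step by step:
  req#1 t=0s: ALLOW
  req#2 t=0s: ALLOW
  req#3 t=1s: ALLOW
  req#4 t=1s: ALLOW
  req#5 t=1s: ALLOW
  req#6 t=1s: ALLOW
  req#7 t=1s: ALLOW
  req#8 t=1s: ALLOW
  req#9 t=1s: ALLOW
  req#10 t=1s: DENY
  req#11 t=1s: DENY
  req#12 t=2s: ALLOW

Answer: AAAAAAAAADDA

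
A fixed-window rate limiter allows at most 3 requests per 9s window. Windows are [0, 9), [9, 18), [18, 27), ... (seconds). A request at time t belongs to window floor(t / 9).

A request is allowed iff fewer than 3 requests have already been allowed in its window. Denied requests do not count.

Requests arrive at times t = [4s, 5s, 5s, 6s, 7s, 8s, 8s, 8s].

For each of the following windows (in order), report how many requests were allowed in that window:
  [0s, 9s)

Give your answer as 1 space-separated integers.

Processing requests:
  req#1 t=4s (window 0): ALLOW
  req#2 t=5s (window 0): ALLOW
  req#3 t=5s (window 0): ALLOW
  req#4 t=6s (window 0): DENY
  req#5 t=7s (window 0): DENY
  req#6 t=8s (window 0): DENY
  req#7 t=8s (window 0): DENY
  req#8 t=8s (window 0): DENY

Allowed counts by window: 3

Answer: 3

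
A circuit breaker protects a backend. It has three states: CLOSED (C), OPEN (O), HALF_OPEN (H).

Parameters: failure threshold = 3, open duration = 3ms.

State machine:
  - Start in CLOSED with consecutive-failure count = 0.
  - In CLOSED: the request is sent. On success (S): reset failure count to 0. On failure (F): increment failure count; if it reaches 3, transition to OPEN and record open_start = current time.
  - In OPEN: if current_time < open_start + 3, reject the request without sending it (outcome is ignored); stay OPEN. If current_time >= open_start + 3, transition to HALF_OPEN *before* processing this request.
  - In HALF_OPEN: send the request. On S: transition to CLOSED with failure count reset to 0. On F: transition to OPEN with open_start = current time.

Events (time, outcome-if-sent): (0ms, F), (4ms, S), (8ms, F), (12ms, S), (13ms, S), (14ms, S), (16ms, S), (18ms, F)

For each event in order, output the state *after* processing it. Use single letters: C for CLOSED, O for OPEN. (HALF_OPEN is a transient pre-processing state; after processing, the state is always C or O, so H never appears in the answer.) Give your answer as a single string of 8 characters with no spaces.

State after each event:
  event#1 t=0ms outcome=F: state=CLOSED
  event#2 t=4ms outcome=S: state=CLOSED
  event#3 t=8ms outcome=F: state=CLOSED
  event#4 t=12ms outcome=S: state=CLOSED
  event#5 t=13ms outcome=S: state=CLOSED
  event#6 t=14ms outcome=S: state=CLOSED
  event#7 t=16ms outcome=S: state=CLOSED
  event#8 t=18ms outcome=F: state=CLOSED

Answer: CCCCCCCC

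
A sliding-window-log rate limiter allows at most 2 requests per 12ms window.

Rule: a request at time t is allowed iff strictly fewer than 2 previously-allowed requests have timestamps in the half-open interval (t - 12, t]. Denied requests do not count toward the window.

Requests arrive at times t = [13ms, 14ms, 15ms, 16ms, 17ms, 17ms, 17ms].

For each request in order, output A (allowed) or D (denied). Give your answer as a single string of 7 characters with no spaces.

Tracking allowed requests in the window:
  req#1 t=13ms: ALLOW
  req#2 t=14ms: ALLOW
  req#3 t=15ms: DENY
  req#4 t=16ms: DENY
  req#5 t=17ms: DENY
  req#6 t=17ms: DENY
  req#7 t=17ms: DENY

Answer: AADDDDD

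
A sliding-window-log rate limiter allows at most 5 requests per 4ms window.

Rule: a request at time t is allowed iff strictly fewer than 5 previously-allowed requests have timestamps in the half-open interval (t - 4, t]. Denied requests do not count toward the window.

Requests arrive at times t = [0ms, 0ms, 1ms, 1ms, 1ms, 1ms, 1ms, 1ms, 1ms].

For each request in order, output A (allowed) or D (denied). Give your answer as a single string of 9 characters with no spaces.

Tracking allowed requests in the window:
  req#1 t=0ms: ALLOW
  req#2 t=0ms: ALLOW
  req#3 t=1ms: ALLOW
  req#4 t=1ms: ALLOW
  req#5 t=1ms: ALLOW
  req#6 t=1ms: DENY
  req#7 t=1ms: DENY
  req#8 t=1ms: DENY
  req#9 t=1ms: DENY

Answer: AAAAADDDD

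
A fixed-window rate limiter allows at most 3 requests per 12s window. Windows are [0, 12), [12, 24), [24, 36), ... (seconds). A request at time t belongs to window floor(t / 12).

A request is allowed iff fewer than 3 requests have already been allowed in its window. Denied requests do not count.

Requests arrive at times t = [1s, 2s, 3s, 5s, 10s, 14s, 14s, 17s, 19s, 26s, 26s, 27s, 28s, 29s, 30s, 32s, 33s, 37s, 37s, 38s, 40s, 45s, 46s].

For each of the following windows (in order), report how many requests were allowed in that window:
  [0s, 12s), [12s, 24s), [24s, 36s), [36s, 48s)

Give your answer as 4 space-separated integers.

Answer: 3 3 3 3

Derivation:
Processing requests:
  req#1 t=1s (window 0): ALLOW
  req#2 t=2s (window 0): ALLOW
  req#3 t=3s (window 0): ALLOW
  req#4 t=5s (window 0): DENY
  req#5 t=10s (window 0): DENY
  req#6 t=14s (window 1): ALLOW
  req#7 t=14s (window 1): ALLOW
  req#8 t=17s (window 1): ALLOW
  req#9 t=19s (window 1): DENY
  req#10 t=26s (window 2): ALLOW
  req#11 t=26s (window 2): ALLOW
  req#12 t=27s (window 2): ALLOW
  req#13 t=28s (window 2): DENY
  req#14 t=29s (window 2): DENY
  req#15 t=30s (window 2): DENY
  req#16 t=32s (window 2): DENY
  req#17 t=33s (window 2): DENY
  req#18 t=37s (window 3): ALLOW
  req#19 t=37s (window 3): ALLOW
  req#20 t=38s (window 3): ALLOW
  req#21 t=40s (window 3): DENY
  req#22 t=45s (window 3): DENY
  req#23 t=46s (window 3): DENY

Allowed counts by window: 3 3 3 3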